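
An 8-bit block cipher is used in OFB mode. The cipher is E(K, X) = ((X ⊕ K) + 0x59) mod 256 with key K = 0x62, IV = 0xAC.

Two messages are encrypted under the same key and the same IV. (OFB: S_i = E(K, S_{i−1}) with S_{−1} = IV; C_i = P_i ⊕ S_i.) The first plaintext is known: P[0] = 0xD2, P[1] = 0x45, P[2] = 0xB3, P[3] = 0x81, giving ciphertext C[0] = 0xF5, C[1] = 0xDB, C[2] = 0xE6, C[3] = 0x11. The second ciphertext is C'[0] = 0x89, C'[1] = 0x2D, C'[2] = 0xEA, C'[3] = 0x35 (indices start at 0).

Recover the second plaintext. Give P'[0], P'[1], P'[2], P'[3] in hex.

P'[0] = 0xAE, P'[1] = 0xB3, P'[2] = 0xBF, P'[3] = 0xA5

In OFB with a reused IV, both messages share the same keystream S_i, so C_i ⊕ C'_i = P_i ⊕ P'_i and thus P'_i = P_i ⊕ C_i ⊕ C'_i.
P'[0]: 0xD2 ⊕ 0xF5 ⊕ 0x89 = 0xAE.
P'[1]: 0x45 ⊕ 0xDB ⊕ 0x2D = 0xB3.
P'[2]: 0xB3 ⊕ 0xE6 ⊕ 0xEA = 0xBF.
P'[3]: 0x81 ⊕ 0x11 ⊕ 0x35 = 0xA5.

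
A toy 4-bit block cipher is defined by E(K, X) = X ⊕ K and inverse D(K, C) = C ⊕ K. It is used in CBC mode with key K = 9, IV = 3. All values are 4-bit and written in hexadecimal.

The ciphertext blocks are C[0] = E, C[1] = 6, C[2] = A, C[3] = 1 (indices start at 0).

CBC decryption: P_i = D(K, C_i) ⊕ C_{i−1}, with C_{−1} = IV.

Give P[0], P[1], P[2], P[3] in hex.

P[0]: D(K, E) = 7; 7 ⊕ 3 = 4.
P[1]: D(K, 6) = F; F ⊕ E = 1.
P[2]: D(K, A) = 3; 3 ⊕ 6 = 5.
P[3]: D(K, 1) = 8; 8 ⊕ A = 2.

P[0] = 4, P[1] = 1, P[2] = 5, P[3] = 2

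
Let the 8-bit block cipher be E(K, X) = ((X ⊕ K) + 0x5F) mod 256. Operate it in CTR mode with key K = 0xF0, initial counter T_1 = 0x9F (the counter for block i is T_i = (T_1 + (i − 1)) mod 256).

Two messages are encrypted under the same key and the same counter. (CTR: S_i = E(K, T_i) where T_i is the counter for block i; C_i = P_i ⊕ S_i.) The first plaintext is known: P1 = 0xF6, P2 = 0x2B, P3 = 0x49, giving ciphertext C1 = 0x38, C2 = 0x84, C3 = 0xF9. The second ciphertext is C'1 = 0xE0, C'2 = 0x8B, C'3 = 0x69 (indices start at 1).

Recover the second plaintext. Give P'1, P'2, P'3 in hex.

P'1 = 0x2E, P'2 = 0x24, P'3 = 0xD9

In CTR with a reused counter, both messages share the same keystream S_i, so C_i ⊕ C'_i = P_i ⊕ P'_i and thus P'_i = P_i ⊕ C_i ⊕ C'_i.
P'1: 0xF6 ⊕ 0x38 ⊕ 0xE0 = 0x2E.
P'2: 0x2B ⊕ 0x84 ⊕ 0x8B = 0x24.
P'3: 0x49 ⊕ 0xF9 ⊕ 0x69 = 0xD9.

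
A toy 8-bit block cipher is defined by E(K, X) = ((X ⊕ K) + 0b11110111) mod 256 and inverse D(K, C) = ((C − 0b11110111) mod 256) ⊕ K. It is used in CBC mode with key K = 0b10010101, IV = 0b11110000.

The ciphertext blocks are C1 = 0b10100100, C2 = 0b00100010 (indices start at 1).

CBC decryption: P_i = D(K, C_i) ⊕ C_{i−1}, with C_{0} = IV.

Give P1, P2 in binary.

P1 = 0b11001000, P2 = 0b00011010

P1: D(K, 0b10100100) = 0b00111000; 0b00111000 ⊕ 0b11110000 = 0b11001000.
P2: D(K, 0b00100010) = 0b10111110; 0b10111110 ⊕ 0b10100100 = 0b00011010.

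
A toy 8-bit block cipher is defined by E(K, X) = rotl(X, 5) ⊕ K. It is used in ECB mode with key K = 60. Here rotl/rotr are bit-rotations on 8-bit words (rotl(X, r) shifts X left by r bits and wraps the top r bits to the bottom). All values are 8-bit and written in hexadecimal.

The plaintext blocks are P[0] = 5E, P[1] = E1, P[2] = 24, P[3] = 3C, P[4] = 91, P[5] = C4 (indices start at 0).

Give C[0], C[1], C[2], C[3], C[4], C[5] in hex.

C[0] = AB, C[1] = 5C, C[2] = E4, C[3] = E7, C[4] = 52, C[5] = F8

ECB encryption: C_i = E(K, P_i).
C[0]: E(K, 5E) = AB.
C[1]: E(K, E1) = 5C.
C[2]: E(K, 24) = E4.
C[3]: E(K, 3C) = E7.
C[4]: E(K, 91) = 52.
C[5]: E(K, C4) = F8.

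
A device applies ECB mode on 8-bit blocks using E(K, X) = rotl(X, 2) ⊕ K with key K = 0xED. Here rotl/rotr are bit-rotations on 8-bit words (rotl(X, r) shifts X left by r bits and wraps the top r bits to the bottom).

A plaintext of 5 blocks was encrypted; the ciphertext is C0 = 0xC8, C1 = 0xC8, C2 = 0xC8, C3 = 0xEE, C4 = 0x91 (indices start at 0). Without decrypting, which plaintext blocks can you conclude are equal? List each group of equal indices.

ECB encrypts each block independently with the same key, so equal ciphertext blocks imply equal plaintext blocks.
C0 = C1 = C2 = 0xC8, so P0 = P1 = P2.

P0 = P1 = P2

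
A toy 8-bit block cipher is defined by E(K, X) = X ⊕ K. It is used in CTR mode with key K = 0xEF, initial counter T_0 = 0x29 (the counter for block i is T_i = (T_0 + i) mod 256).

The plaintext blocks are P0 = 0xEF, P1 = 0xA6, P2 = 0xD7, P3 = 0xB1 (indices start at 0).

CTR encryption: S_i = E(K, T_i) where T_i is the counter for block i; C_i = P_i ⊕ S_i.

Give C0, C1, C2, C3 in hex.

C0 = 0x29, C1 = 0x63, C2 = 0x13, C3 = 0x72

C0: T = 0x29, S = E(K, T) = 0xC6; 0xEF ⊕ 0xC6 = 0x29.
C1: T = 0x2A, S = E(K, T) = 0xC5; 0xA6 ⊕ 0xC5 = 0x63.
C2: T = 0x2B, S = E(K, T) = 0xC4; 0xD7 ⊕ 0xC4 = 0x13.
C3: T = 0x2C, S = E(K, T) = 0xC3; 0xB1 ⊕ 0xC3 = 0x72.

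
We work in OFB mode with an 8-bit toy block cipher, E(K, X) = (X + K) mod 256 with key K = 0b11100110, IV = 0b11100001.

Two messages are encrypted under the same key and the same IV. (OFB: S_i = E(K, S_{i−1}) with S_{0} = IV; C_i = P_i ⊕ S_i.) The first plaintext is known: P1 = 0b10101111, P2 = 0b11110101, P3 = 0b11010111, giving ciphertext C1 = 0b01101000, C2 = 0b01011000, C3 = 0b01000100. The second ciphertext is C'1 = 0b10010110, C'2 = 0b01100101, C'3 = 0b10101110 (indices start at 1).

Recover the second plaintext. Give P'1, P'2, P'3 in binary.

In OFB with a reused IV, both messages share the same keystream S_i, so C_i ⊕ C'_i = P_i ⊕ P'_i and thus P'_i = P_i ⊕ C_i ⊕ C'_i.
P'1: 0b10101111 ⊕ 0b01101000 ⊕ 0b10010110 = 0b01010001.
P'2: 0b11110101 ⊕ 0b01011000 ⊕ 0b01100101 = 0b11001000.
P'3: 0b11010111 ⊕ 0b01000100 ⊕ 0b10101110 = 0b00111101.

P'1 = 0b01010001, P'2 = 0b11001000, P'3 = 0b00111101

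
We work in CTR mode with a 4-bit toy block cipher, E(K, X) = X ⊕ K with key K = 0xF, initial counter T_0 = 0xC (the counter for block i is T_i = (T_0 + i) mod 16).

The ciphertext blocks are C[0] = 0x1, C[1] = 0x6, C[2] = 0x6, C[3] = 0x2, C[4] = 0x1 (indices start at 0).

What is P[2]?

P[2] = 0x7

CTR decryption: S_i = E(K, T_i) where T_i is the counter for block i; P_i = C_i ⊕ S_i.
P[2]: T = 0xE, S = E(K, T) = 0x1; 0x6 ⊕ 0x1 = 0x7.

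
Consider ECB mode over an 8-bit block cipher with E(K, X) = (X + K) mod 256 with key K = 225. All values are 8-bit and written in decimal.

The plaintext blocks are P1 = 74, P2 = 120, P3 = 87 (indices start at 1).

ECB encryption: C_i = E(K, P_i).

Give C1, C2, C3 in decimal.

C1: E(K, 74) = 43.
C2: E(K, 120) = 89.
C3: E(K, 87) = 56.

C1 = 43, C2 = 89, C3 = 56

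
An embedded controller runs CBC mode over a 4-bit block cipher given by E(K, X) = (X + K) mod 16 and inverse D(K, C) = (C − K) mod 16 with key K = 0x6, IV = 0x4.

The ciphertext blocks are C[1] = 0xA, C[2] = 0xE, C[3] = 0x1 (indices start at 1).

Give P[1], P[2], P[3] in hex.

P[1] = 0x0, P[2] = 0x2, P[3] = 0x5

CBC decryption: P_i = D(K, C_i) ⊕ C_{i−1}, with C_{0} = IV.
P[1]: D(K, 0xA) = 0x4; 0x4 ⊕ 0x4 = 0x0.
P[2]: D(K, 0xE) = 0x8; 0x8 ⊕ 0xA = 0x2.
P[3]: D(K, 0x1) = 0xB; 0xB ⊕ 0xE = 0x5.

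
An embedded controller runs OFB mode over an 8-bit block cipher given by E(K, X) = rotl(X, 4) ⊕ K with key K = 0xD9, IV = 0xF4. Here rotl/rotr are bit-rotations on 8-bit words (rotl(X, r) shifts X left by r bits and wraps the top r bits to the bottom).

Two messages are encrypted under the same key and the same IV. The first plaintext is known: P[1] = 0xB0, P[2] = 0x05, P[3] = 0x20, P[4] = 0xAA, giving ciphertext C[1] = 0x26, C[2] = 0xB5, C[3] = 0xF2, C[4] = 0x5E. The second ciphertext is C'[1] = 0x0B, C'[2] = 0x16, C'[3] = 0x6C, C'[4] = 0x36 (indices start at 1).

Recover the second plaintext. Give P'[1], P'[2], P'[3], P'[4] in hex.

In OFB with a reused IV, both messages share the same keystream S_i, so C_i ⊕ C'_i = P_i ⊕ P'_i and thus P'_i = P_i ⊕ C_i ⊕ C'_i.
P'[1]: 0xB0 ⊕ 0x26 ⊕ 0x0B = 0x9D.
P'[2]: 0x05 ⊕ 0xB5 ⊕ 0x16 = 0xA6.
P'[3]: 0x20 ⊕ 0xF2 ⊕ 0x6C = 0xBE.
P'[4]: 0xAA ⊕ 0x5E ⊕ 0x36 = 0xC2.

P'[1] = 0x9D, P'[2] = 0xA6, P'[3] = 0xBE, P'[4] = 0xC2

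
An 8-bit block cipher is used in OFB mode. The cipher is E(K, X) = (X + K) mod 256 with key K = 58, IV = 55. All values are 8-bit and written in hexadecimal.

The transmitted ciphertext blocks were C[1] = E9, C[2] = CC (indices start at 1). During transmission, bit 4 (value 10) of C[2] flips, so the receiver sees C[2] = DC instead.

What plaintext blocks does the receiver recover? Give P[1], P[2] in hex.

OFB decryption: S_i = E(K, S_{i−1}) with S_{0} = IV; P_i = C_i ⊕ S_i.
Only C[2] changed, to DC. In OFB, a change in C_i flips the same bit in P_i only; the keystream is unaffected. Decrypting the received ciphertext:
P[1]: S = E(K, 55) = AD; E9 ⊕ AD = 44.
P[2]: S = E(K, AD) = 05; DC ⊕ 05 = D9.
Blocks that differ from the original plaintext: P[2].

P[1] = 44, P[2] = D9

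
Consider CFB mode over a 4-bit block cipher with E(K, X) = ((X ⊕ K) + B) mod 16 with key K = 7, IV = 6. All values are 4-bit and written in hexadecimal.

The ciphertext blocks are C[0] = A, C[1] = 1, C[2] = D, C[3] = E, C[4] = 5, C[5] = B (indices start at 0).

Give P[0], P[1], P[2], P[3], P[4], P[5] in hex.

P[0] = 6, P[1] = 9, P[2] = C, P[3] = B, P[4] = 1, P[5] = 6

CFB decryption: P_i = C_i ⊕ E(K, C_{i−1}), with C_{−1} = IV.
P[0]: E(K, 6) = C; A ⊕ C = 6.
P[1]: E(K, A) = 8; 1 ⊕ 8 = 9.
P[2]: E(K, 1) = 1; D ⊕ 1 = C.
P[3]: E(K, D) = 5; E ⊕ 5 = B.
P[4]: E(K, E) = 4; 5 ⊕ 4 = 1.
P[5]: E(K, 5) = D; B ⊕ D = 6.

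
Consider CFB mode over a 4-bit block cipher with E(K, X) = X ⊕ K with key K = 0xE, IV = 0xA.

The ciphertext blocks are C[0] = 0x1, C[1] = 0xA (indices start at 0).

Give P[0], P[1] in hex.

CFB decryption: P_i = C_i ⊕ E(K, C_{i−1}), with C_{−1} = IV.
P[0]: E(K, 0xA) = 0x4; 0x1 ⊕ 0x4 = 0x5.
P[1]: E(K, 0x1) = 0xF; 0xA ⊕ 0xF = 0x5.

P[0] = 0x5, P[1] = 0x5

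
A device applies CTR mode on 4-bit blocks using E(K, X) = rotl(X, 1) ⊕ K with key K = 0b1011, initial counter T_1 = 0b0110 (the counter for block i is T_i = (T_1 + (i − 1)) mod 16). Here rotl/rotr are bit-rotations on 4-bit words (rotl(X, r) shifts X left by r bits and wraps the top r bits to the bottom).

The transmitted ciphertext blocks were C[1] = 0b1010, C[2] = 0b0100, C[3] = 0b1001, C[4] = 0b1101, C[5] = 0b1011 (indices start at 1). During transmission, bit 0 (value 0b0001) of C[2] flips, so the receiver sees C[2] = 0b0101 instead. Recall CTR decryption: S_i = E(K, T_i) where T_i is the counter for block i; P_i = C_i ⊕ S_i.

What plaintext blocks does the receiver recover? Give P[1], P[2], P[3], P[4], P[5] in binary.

Only C[2] changed, to 0b0101. In CTR, a change in C_i flips the same bit in P_i only; the keystream is unaffected. Decrypting the received ciphertext:
P[1]: T = 0b0110, S = E(K, T) = 0b0111; 0b1010 ⊕ 0b0111 = 0b1101.
P[2]: T = 0b0111, S = E(K, T) = 0b0101; 0b0101 ⊕ 0b0101 = 0b0000.
P[3]: T = 0b1000, S = E(K, T) = 0b1010; 0b1001 ⊕ 0b1010 = 0b0011.
P[4]: T = 0b1001, S = E(K, T) = 0b1000; 0b1101 ⊕ 0b1000 = 0b0101.
P[5]: T = 0b1010, S = E(K, T) = 0b1110; 0b1011 ⊕ 0b1110 = 0b0101.
Blocks that differ from the original plaintext: P[2].

P[1] = 0b1101, P[2] = 0b0000, P[3] = 0b0011, P[4] = 0b0101, P[5] = 0b0101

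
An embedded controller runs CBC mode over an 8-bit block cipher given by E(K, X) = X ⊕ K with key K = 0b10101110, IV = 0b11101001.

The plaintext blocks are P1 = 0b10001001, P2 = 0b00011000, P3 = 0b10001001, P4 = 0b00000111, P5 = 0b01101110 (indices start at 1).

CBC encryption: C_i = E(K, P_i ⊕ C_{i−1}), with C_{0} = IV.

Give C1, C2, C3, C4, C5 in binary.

C1 = 0b11001110, C2 = 0b01111000, C3 = 0b01011111, C4 = 0b11110110, C5 = 0b00110110

C1: P1 ⊕ 0b11101001 = 0b01100000; E(K, 0b01100000) = 0b11001110.
C2: P2 ⊕ 0b11001110 = 0b11010110; E(K, 0b11010110) = 0b01111000.
C3: P3 ⊕ 0b01111000 = 0b11110001; E(K, 0b11110001) = 0b01011111.
C4: P4 ⊕ 0b01011111 = 0b01011000; E(K, 0b01011000) = 0b11110110.
C5: P5 ⊕ 0b11110110 = 0b10011000; E(K, 0b10011000) = 0b00110110.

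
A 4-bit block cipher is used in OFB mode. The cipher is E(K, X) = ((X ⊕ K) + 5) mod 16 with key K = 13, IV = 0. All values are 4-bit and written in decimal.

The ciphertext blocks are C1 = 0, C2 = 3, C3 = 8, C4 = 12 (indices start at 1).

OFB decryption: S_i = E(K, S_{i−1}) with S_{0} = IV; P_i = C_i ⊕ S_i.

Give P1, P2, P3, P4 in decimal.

P1: S = E(K, 0) = 2; 0 ⊕ 2 = 2.
P2: S = E(K, 2) = 4; 3 ⊕ 4 = 7.
P3: S = E(K, 4) = 14; 8 ⊕ 14 = 6.
P4: S = E(K, 14) = 8; 12 ⊕ 8 = 4.

P1 = 2, P2 = 7, P3 = 6, P4 = 4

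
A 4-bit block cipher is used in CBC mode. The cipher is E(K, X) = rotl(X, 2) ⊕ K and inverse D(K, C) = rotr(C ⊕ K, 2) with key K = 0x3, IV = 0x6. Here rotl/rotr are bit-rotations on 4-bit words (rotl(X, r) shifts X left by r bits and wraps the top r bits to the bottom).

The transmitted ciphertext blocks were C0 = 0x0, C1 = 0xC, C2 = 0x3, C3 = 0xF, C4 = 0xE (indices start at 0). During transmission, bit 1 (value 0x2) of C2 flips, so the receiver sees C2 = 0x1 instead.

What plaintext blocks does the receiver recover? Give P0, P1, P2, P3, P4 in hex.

CBC decryption: P_i = D(K, C_i) ⊕ C_{i−1}, with C_{−1} = IV.
Only C2 changed, to 0x1. In CBC, a change in C_i garbles P_i and flips the same bit in P_{i+1}. Decrypting the received ciphertext:
P0: D(K, 0x0) = 0xC; 0xC ⊕ 0x6 = 0xA.
P1: D(K, 0xC) = 0xF; 0xF ⊕ 0x0 = 0xF.
P2: D(K, 0x1) = 0x8; 0x8 ⊕ 0xC = 0x4.
P3: D(K, 0xF) = 0x3; 0x3 ⊕ 0x1 = 0x2.
P4: D(K, 0xE) = 0x7; 0x7 ⊕ 0xF = 0x8.
Blocks that differ from the original plaintext: P2, P3.

P0 = 0xA, P1 = 0xF, P2 = 0x4, P3 = 0x2, P4 = 0x8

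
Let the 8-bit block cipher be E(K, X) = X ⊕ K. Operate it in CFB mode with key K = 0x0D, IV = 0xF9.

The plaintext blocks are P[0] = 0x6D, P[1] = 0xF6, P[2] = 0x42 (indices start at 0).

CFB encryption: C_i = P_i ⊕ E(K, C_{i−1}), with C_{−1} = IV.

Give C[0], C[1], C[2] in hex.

C[0] = 0x99, C[1] = 0x62, C[2] = 0x2D

C[0]: E(K, 0xF9) = 0xF4; 0x6D ⊕ 0xF4 = 0x99.
C[1]: E(K, 0x99) = 0x94; 0xF6 ⊕ 0x94 = 0x62.
C[2]: E(K, 0x62) = 0x6F; 0x42 ⊕ 0x6F = 0x2D.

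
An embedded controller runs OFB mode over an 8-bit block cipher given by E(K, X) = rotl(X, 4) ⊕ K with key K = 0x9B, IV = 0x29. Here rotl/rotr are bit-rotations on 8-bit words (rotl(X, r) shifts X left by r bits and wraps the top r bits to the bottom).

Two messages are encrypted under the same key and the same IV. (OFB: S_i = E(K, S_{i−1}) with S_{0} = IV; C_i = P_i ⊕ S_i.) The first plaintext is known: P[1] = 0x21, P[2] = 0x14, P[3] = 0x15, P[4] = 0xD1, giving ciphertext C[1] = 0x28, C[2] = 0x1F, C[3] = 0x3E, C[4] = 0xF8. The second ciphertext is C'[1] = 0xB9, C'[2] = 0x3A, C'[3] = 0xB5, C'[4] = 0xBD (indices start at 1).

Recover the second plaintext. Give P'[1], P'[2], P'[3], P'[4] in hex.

P'[1] = 0xB0, P'[2] = 0x31, P'[3] = 0x9E, P'[4] = 0x94

In OFB with a reused IV, both messages share the same keystream S_i, so C_i ⊕ C'_i = P_i ⊕ P'_i and thus P'_i = P_i ⊕ C_i ⊕ C'_i.
P'[1]: 0x21 ⊕ 0x28 ⊕ 0xB9 = 0xB0.
P'[2]: 0x14 ⊕ 0x1F ⊕ 0x3A = 0x31.
P'[3]: 0x15 ⊕ 0x3E ⊕ 0xB5 = 0x9E.
P'[4]: 0xD1 ⊕ 0xF8 ⊕ 0xBD = 0x94.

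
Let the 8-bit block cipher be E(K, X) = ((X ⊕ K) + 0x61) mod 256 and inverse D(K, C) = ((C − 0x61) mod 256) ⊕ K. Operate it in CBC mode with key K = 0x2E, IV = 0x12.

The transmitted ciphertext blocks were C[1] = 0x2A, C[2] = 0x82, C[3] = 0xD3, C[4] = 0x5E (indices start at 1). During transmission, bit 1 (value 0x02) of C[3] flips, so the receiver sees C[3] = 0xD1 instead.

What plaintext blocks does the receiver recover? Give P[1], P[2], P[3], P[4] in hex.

CBC decryption: P_i = D(K, C_i) ⊕ C_{i−1}, with C_{0} = IV.
Only C[3] changed, to 0xD1. In CBC, a change in C_i garbles P_i and flips the same bit in P_{i+1}. Decrypting the received ciphertext:
P[1]: D(K, 0x2A) = 0xE7; 0xE7 ⊕ 0x12 = 0xF5.
P[2]: D(K, 0x82) = 0x0F; 0x0F ⊕ 0x2A = 0x25.
P[3]: D(K, 0xD1) = 0x5E; 0x5E ⊕ 0x82 = 0xDC.
P[4]: D(K, 0x5E) = 0xD3; 0xD3 ⊕ 0xD1 = 0x02.
Blocks that differ from the original plaintext: P[3], P[4].

P[1] = 0xF5, P[2] = 0x25, P[3] = 0xDC, P[4] = 0x02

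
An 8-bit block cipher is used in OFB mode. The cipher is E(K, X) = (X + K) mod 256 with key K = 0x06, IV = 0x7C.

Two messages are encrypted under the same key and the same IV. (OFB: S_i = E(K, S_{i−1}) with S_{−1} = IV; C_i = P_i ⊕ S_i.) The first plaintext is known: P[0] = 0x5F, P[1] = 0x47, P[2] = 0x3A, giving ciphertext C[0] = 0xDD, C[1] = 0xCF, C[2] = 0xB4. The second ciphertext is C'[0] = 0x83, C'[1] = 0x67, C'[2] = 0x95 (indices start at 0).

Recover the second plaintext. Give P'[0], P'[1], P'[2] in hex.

In OFB with a reused IV, both messages share the same keystream S_i, so C_i ⊕ C'_i = P_i ⊕ P'_i and thus P'_i = P_i ⊕ C_i ⊕ C'_i.
P'[0]: 0x5F ⊕ 0xDD ⊕ 0x83 = 0x01.
P'[1]: 0x47 ⊕ 0xCF ⊕ 0x67 = 0xEF.
P'[2]: 0x3A ⊕ 0xB4 ⊕ 0x95 = 0x1B.

P'[0] = 0x01, P'[1] = 0xEF, P'[2] = 0x1B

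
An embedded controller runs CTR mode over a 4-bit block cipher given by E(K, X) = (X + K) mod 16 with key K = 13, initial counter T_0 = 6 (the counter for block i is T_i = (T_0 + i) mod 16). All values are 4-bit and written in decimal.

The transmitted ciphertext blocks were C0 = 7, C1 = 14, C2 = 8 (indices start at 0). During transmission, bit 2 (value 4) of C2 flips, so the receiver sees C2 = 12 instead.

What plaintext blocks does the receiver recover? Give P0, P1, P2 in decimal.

P0 = 4, P1 = 10, P2 = 9

CTR decryption: S_i = E(K, T_i) where T_i is the counter for block i; P_i = C_i ⊕ S_i.
Only C2 changed, to 12. In CTR, a change in C_i flips the same bit in P_i only; the keystream is unaffected. Decrypting the received ciphertext:
P0: T = 6, S = E(K, T) = 3; 7 ⊕ 3 = 4.
P1: T = 7, S = E(K, T) = 4; 14 ⊕ 4 = 10.
P2: T = 8, S = E(K, T) = 5; 12 ⊕ 5 = 9.
Blocks that differ from the original plaintext: P2.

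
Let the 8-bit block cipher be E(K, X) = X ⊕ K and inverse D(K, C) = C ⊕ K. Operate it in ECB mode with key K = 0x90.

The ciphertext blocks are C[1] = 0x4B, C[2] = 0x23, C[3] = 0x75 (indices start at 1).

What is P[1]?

P[1] = 0xDB

ECB decryption: P_i = D(K, C_i).
P[1]: D(K, 0x4B) = 0xDB.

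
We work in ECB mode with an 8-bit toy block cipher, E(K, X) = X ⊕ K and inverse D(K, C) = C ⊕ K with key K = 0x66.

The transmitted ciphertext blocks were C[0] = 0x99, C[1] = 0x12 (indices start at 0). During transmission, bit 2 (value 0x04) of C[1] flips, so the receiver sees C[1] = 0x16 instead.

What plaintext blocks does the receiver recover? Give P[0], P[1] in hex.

ECB decryption: P_i = D(K, C_i).
Only C[1] changed, to 0x16. In ECB, a change in C_i affects only P_i. Decrypting the received ciphertext:
P[0]: D(K, 0x99) = 0xFF.
P[1]: D(K, 0x16) = 0x70.
Blocks that differ from the original plaintext: P[1].

P[0] = 0xFF, P[1] = 0x70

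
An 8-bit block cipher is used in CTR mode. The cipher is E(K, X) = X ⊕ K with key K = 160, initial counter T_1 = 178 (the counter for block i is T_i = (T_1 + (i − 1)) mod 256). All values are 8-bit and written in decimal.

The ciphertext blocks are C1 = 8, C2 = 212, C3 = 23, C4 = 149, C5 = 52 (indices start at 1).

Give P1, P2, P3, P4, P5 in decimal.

CTR decryption: S_i = E(K, T_i) where T_i is the counter for block i; P_i = C_i ⊕ S_i.
P1: T = 178, S = E(K, T) = 18; 8 ⊕ 18 = 26.
P2: T = 179, S = E(K, T) = 19; 212 ⊕ 19 = 199.
P3: T = 180, S = E(K, T) = 20; 23 ⊕ 20 = 3.
P4: T = 181, S = E(K, T) = 21; 149 ⊕ 21 = 128.
P5: T = 182, S = E(K, T) = 22; 52 ⊕ 22 = 34.

P1 = 26, P2 = 199, P3 = 3, P4 = 128, P5 = 34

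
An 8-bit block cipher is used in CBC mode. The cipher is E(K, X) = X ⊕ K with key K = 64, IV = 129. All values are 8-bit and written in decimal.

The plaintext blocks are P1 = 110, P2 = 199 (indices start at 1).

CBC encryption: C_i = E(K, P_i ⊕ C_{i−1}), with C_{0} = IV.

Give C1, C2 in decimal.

C1 = 175, C2 = 40

C1: P1 ⊕ 129 = 239; E(K, 239) = 175.
C2: P2 ⊕ 175 = 104; E(K, 104) = 40.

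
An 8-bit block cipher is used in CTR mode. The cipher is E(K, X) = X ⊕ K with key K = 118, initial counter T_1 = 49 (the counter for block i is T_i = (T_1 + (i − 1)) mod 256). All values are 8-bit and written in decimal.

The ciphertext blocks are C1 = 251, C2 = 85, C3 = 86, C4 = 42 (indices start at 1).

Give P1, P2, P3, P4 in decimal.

P1 = 188, P2 = 17, P3 = 19, P4 = 104

CTR decryption: S_i = E(K, T_i) where T_i is the counter for block i; P_i = C_i ⊕ S_i.
P1: T = 49, S = E(K, T) = 71; 251 ⊕ 71 = 188.
P2: T = 50, S = E(K, T) = 68; 85 ⊕ 68 = 17.
P3: T = 51, S = E(K, T) = 69; 86 ⊕ 69 = 19.
P4: T = 52, S = E(K, T) = 66; 42 ⊕ 66 = 104.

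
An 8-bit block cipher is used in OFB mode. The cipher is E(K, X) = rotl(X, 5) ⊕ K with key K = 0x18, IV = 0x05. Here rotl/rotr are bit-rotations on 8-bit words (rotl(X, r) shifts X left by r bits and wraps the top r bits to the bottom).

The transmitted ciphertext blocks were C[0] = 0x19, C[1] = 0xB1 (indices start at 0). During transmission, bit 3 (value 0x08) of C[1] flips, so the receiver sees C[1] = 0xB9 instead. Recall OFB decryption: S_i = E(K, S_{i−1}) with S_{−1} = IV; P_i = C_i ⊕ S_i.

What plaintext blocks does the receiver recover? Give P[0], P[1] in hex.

Only C[1] changed, to 0xB9. In OFB, a change in C_i flips the same bit in P_i only; the keystream is unaffected. Decrypting the received ciphertext:
P[0]: S = E(K, 0x05) = 0xB8; 0x19 ⊕ 0xB8 = 0xA1.
P[1]: S = E(K, 0xB8) = 0x0F; 0xB9 ⊕ 0x0F = 0xB6.
Blocks that differ from the original plaintext: P[1].

P[0] = 0xA1, P[1] = 0xB6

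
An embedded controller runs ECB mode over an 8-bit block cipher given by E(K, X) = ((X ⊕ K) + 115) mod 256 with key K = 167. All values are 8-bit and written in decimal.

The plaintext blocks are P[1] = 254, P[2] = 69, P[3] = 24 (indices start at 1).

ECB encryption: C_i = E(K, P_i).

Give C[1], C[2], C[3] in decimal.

C[1]: E(K, 254) = 204.
C[2]: E(K, 69) = 85.
C[3]: E(K, 24) = 50.

C[1] = 204, C[2] = 85, C[3] = 50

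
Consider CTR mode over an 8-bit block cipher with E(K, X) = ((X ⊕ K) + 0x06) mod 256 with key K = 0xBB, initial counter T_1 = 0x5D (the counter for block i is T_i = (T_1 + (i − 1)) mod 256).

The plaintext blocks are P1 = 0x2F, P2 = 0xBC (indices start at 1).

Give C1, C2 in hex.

C1 = 0xC3, C2 = 0x57

CTR encryption: S_i = E(K, T_i) where T_i is the counter for block i; C_i = P_i ⊕ S_i.
C1: T = 0x5D, S = E(K, T) = 0xEC; 0x2F ⊕ 0xEC = 0xC3.
C2: T = 0x5E, S = E(K, T) = 0xEB; 0xBC ⊕ 0xEB = 0x57.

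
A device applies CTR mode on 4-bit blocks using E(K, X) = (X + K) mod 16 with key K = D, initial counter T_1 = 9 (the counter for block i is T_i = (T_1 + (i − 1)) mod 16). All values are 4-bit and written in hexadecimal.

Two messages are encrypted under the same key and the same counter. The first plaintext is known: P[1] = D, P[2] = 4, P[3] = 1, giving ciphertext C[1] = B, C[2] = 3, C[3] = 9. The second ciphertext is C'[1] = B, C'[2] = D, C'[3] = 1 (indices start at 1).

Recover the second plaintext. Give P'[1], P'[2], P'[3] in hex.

P'[1] = D, P'[2] = A, P'[3] = 9

In CTR with a reused counter, both messages share the same keystream S_i, so C_i ⊕ C'_i = P_i ⊕ P'_i and thus P'_i = P_i ⊕ C_i ⊕ C'_i.
P'[1]: D ⊕ B ⊕ B = D.
P'[2]: 4 ⊕ 3 ⊕ D = A.
P'[3]: 1 ⊕ 9 ⊕ 1 = 9.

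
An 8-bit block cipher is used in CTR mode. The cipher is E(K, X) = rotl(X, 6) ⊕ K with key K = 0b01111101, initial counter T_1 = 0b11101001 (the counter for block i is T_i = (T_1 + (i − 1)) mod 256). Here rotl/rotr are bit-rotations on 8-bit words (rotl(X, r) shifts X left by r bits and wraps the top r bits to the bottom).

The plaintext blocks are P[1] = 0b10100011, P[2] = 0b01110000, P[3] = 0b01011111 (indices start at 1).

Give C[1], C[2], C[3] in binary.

C[1] = 0b10100100, C[2] = 0b10110111, C[3] = 0b11011000

CTR encryption: S_i = E(K, T_i) where T_i is the counter for block i; C_i = P_i ⊕ S_i.
C[1]: T = 0b11101001, S = E(K, T) = 0b00000111; 0b10100011 ⊕ 0b00000111 = 0b10100100.
C[2]: T = 0b11101010, S = E(K, T) = 0b11000111; 0b01110000 ⊕ 0b11000111 = 0b10110111.
C[3]: T = 0b11101011, S = E(K, T) = 0b10000111; 0b01011111 ⊕ 0b10000111 = 0b11011000.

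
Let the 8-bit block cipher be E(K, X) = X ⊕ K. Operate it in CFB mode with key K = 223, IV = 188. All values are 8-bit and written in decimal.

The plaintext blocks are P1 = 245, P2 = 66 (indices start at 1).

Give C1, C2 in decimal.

CFB encryption: C_i = P_i ⊕ E(K, C_{i−1}), with C_{0} = IV.
C1: E(K, 188) = 99; 245 ⊕ 99 = 150.
C2: E(K, 150) = 73; 66 ⊕ 73 = 11.

C1 = 150, C2 = 11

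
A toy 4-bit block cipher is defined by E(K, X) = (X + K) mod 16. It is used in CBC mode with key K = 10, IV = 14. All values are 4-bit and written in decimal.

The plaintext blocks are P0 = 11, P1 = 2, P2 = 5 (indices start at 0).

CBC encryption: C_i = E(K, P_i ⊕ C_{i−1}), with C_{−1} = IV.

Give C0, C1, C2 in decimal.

C0: P0 ⊕ 14 = 5; E(K, 5) = 15.
C1: P1 ⊕ 15 = 13; E(K, 13) = 7.
C2: P2 ⊕ 7 = 2; E(K, 2) = 12.

C0 = 15, C1 = 7, C2 = 12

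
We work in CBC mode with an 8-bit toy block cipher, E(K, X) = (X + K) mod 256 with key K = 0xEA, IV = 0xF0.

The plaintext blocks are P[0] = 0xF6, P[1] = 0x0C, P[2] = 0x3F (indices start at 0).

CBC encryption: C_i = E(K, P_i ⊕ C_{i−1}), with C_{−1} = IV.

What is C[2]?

C[0]: P[0] ⊕ 0xF0 = 0x06; E(K, 0x06) = 0xF0.
C[1]: P[1] ⊕ 0xF0 = 0xFC; E(K, 0xFC) = 0xE6.
C[2]: P[2] ⊕ 0xE6 = 0xD9; E(K, 0xD9) = 0xC3.

C[2] = 0xC3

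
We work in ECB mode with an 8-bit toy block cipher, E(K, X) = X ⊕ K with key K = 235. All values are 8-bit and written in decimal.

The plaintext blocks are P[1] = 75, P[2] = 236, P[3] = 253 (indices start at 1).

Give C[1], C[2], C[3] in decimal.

C[1] = 160, C[2] = 7, C[3] = 22

ECB encryption: C_i = E(K, P_i).
C[1]: E(K, 75) = 160.
C[2]: E(K, 236) = 7.
C[3]: E(K, 253) = 22.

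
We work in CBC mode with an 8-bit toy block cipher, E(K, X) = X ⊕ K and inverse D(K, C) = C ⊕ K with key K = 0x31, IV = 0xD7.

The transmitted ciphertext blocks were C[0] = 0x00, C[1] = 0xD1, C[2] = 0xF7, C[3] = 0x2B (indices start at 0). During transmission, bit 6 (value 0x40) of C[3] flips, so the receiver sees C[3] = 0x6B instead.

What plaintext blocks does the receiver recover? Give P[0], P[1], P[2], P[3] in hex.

P[0] = 0xE6, P[1] = 0xE0, P[2] = 0x17, P[3] = 0xAD

CBC decryption: P_i = D(K, C_i) ⊕ C_{i−1}, with C_{−1} = IV.
Only C[3] changed, to 0x6B. In CBC, a change in C_i garbles P_i and flips the same bit in P_{i+1}. Decrypting the received ciphertext:
P[0]: D(K, 0x00) = 0x31; 0x31 ⊕ 0xD7 = 0xE6.
P[1]: D(K, 0xD1) = 0xE0; 0xE0 ⊕ 0x00 = 0xE0.
P[2]: D(K, 0xF7) = 0xC6; 0xC6 ⊕ 0xD1 = 0x17.
P[3]: D(K, 0x6B) = 0x5A; 0x5A ⊕ 0xF7 = 0xAD.
Blocks that differ from the original plaintext: P[3].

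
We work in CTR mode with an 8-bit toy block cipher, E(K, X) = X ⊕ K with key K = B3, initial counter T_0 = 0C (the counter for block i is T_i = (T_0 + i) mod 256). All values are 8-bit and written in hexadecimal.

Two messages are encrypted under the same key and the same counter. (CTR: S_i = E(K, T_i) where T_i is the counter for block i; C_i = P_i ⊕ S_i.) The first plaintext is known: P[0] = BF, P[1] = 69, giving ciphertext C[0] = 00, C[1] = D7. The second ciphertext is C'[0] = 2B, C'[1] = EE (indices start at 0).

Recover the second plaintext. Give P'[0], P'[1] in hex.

P'[0] = 94, P'[1] = 50

In CTR with a reused counter, both messages share the same keystream S_i, so C_i ⊕ C'_i = P_i ⊕ P'_i and thus P'_i = P_i ⊕ C_i ⊕ C'_i.
P'[0]: BF ⊕ 00 ⊕ 2B = 94.
P'[1]: 69 ⊕ D7 ⊕ EE = 50.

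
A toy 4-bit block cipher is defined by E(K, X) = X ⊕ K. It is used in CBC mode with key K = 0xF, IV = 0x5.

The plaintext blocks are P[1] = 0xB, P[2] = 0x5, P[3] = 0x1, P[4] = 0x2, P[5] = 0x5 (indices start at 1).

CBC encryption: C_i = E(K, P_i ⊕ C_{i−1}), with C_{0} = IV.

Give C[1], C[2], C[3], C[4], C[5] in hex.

C[1]: P[1] ⊕ 0x5 = 0xE; E(K, 0xE) = 0x1.
C[2]: P[2] ⊕ 0x1 = 0x4; E(K, 0x4) = 0xB.
C[3]: P[3] ⊕ 0xB = 0xA; E(K, 0xA) = 0x5.
C[4]: P[4] ⊕ 0x5 = 0x7; E(K, 0x7) = 0x8.
C[5]: P[5] ⊕ 0x8 = 0xD; E(K, 0xD) = 0x2.

C[1] = 0x1, C[2] = 0xB, C[3] = 0x5, C[4] = 0x8, C[5] = 0x2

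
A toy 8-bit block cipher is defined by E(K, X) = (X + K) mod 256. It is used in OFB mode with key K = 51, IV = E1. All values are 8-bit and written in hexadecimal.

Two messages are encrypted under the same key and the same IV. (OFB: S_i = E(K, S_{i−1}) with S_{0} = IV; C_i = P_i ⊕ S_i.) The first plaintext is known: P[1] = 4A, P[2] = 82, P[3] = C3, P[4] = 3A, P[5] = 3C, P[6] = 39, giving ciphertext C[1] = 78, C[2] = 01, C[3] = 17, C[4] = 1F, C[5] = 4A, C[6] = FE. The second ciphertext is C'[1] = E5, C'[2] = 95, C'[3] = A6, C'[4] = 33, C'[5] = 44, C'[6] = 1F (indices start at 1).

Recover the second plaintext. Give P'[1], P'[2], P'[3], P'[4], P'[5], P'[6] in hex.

In OFB with a reused IV, both messages share the same keystream S_i, so C_i ⊕ C'_i = P_i ⊕ P'_i and thus P'_i = P_i ⊕ C_i ⊕ C'_i.
P'[1]: 4A ⊕ 78 ⊕ E5 = D7.
P'[2]: 82 ⊕ 01 ⊕ 95 = 16.
P'[3]: C3 ⊕ 17 ⊕ A6 = 72.
P'[4]: 3A ⊕ 1F ⊕ 33 = 16.
P'[5]: 3C ⊕ 4A ⊕ 44 = 32.
P'[6]: 39 ⊕ FE ⊕ 1F = D8.

P'[1] = D7, P'[2] = 16, P'[3] = 72, P'[4] = 16, P'[5] = 32, P'[6] = D8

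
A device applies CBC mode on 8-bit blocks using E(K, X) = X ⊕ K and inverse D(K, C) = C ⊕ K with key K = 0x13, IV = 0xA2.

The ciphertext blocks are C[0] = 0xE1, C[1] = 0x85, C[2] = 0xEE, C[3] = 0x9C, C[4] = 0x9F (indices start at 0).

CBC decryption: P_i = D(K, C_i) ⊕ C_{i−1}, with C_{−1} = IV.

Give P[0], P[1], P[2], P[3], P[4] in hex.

P[0]: D(K, 0xE1) = 0xF2; 0xF2 ⊕ 0xA2 = 0x50.
P[1]: D(K, 0x85) = 0x96; 0x96 ⊕ 0xE1 = 0x77.
P[2]: D(K, 0xEE) = 0xFD; 0xFD ⊕ 0x85 = 0x78.
P[3]: D(K, 0x9C) = 0x8F; 0x8F ⊕ 0xEE = 0x61.
P[4]: D(K, 0x9F) = 0x8C; 0x8C ⊕ 0x9C = 0x10.

P[0] = 0x50, P[1] = 0x77, P[2] = 0x78, P[3] = 0x61, P[4] = 0x10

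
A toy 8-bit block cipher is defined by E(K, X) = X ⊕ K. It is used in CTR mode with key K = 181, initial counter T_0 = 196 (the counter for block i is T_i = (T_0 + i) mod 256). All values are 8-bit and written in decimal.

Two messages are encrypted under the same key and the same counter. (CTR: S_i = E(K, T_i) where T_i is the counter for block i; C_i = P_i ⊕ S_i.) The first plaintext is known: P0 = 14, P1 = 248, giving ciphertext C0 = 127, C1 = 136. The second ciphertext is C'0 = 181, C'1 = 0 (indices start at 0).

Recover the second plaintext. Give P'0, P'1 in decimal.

P'0 = 196, P'1 = 112

In CTR with a reused counter, both messages share the same keystream S_i, so C_i ⊕ C'_i = P_i ⊕ P'_i and thus P'_i = P_i ⊕ C_i ⊕ C'_i.
P'0: 14 ⊕ 127 ⊕ 181 = 196.
P'1: 248 ⊕ 136 ⊕ 0 = 112.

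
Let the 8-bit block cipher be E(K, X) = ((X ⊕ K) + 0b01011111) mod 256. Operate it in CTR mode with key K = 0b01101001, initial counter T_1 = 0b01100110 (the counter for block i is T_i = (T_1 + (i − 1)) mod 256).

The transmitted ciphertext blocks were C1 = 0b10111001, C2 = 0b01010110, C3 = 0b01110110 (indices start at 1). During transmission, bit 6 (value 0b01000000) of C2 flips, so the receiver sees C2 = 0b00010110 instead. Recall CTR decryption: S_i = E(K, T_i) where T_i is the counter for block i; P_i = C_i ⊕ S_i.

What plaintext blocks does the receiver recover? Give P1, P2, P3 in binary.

P1 = 0b11010111, P2 = 0b01111011, P3 = 0b00010110

Only C2 changed, to 0b00010110. In CTR, a change in C_i flips the same bit in P_i only; the keystream is unaffected. Decrypting the received ciphertext:
P1: T = 0b01100110, S = E(K, T) = 0b01101110; 0b10111001 ⊕ 0b01101110 = 0b11010111.
P2: T = 0b01100111, S = E(K, T) = 0b01101101; 0b00010110 ⊕ 0b01101101 = 0b01111011.
P3: T = 0b01101000, S = E(K, T) = 0b01100000; 0b01110110 ⊕ 0b01100000 = 0b00010110.
Blocks that differ from the original plaintext: P2.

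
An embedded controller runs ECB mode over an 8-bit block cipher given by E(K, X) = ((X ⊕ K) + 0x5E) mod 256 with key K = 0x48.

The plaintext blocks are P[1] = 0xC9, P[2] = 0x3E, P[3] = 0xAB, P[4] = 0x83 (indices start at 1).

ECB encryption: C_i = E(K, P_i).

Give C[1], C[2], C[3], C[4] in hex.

C[1] = 0xDF, C[2] = 0xD4, C[3] = 0x41, C[4] = 0x29

C[1]: E(K, 0xC9) = 0xDF.
C[2]: E(K, 0x3E) = 0xD4.
C[3]: E(K, 0xAB) = 0x41.
C[4]: E(K, 0x83) = 0x29.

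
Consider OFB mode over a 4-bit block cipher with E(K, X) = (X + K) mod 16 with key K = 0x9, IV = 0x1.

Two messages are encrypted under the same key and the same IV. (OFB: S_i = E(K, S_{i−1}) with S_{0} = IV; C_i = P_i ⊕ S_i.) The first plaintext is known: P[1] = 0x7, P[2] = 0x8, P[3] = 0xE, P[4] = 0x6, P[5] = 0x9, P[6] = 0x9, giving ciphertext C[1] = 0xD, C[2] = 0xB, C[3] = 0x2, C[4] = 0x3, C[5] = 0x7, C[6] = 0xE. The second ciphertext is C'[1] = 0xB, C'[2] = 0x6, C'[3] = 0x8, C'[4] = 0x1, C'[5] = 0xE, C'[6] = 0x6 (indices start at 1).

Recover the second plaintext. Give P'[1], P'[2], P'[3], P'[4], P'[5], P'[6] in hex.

In OFB with a reused IV, both messages share the same keystream S_i, so C_i ⊕ C'_i = P_i ⊕ P'_i and thus P'_i = P_i ⊕ C_i ⊕ C'_i.
P'[1]: 0x7 ⊕ 0xD ⊕ 0xB = 0x1.
P'[2]: 0x8 ⊕ 0xB ⊕ 0x6 = 0x5.
P'[3]: 0xE ⊕ 0x2 ⊕ 0x8 = 0x4.
P'[4]: 0x6 ⊕ 0x3 ⊕ 0x1 = 0x4.
P'[5]: 0x9 ⊕ 0x7 ⊕ 0xE = 0x0.
P'[6]: 0x9 ⊕ 0xE ⊕ 0x6 = 0x1.

P'[1] = 0x1, P'[2] = 0x5, P'[3] = 0x4, P'[4] = 0x4, P'[5] = 0x0, P'[6] = 0x1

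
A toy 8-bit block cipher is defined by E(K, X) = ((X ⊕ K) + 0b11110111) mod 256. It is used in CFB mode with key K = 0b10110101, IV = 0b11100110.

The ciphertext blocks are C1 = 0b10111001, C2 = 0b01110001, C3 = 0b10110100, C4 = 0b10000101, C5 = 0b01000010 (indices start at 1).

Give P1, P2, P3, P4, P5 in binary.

P1 = 0b11110011, P2 = 0b01110010, P3 = 0b00001111, P4 = 0b01111101, P5 = 0b01100101

CFB decryption: P_i = C_i ⊕ E(K, C_{i−1}), with C_{0} = IV.
P1: E(K, 0b11100110) = 0b01001010; 0b10111001 ⊕ 0b01001010 = 0b11110011.
P2: E(K, 0b10111001) = 0b00000011; 0b01110001 ⊕ 0b00000011 = 0b01110010.
P3: E(K, 0b01110001) = 0b10111011; 0b10110100 ⊕ 0b10111011 = 0b00001111.
P4: E(K, 0b10110100) = 0b11111000; 0b10000101 ⊕ 0b11111000 = 0b01111101.
P5: E(K, 0b10000101) = 0b00100111; 0b01000010 ⊕ 0b00100111 = 0b01100101.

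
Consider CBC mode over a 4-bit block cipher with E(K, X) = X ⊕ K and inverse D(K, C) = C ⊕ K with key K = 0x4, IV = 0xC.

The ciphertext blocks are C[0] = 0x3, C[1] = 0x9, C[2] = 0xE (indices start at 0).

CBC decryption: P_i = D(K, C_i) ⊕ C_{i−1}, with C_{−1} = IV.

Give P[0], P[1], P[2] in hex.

P[0]: D(K, 0x3) = 0x7; 0x7 ⊕ 0xC = 0xB.
P[1]: D(K, 0x9) = 0xD; 0xD ⊕ 0x3 = 0xE.
P[2]: D(K, 0xE) = 0xA; 0xA ⊕ 0x9 = 0x3.

P[0] = 0xB, P[1] = 0xE, P[2] = 0x3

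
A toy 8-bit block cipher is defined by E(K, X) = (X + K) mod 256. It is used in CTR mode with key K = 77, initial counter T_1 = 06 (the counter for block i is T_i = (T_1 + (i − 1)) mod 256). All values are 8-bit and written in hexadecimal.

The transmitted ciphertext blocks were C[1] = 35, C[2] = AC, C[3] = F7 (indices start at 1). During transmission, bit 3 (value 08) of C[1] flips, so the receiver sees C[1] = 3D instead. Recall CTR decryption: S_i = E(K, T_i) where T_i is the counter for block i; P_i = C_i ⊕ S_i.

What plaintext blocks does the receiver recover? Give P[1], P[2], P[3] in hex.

P[1] = 40, P[2] = D2, P[3] = 88

Only C[1] changed, to 3D. In CTR, a change in C_i flips the same bit in P_i only; the keystream is unaffected. Decrypting the received ciphertext:
P[1]: T = 06, S = E(K, T) = 7D; 3D ⊕ 7D = 40.
P[2]: T = 07, S = E(K, T) = 7E; AC ⊕ 7E = D2.
P[3]: T = 08, S = E(K, T) = 7F; F7 ⊕ 7F = 88.
Blocks that differ from the original plaintext: P[1].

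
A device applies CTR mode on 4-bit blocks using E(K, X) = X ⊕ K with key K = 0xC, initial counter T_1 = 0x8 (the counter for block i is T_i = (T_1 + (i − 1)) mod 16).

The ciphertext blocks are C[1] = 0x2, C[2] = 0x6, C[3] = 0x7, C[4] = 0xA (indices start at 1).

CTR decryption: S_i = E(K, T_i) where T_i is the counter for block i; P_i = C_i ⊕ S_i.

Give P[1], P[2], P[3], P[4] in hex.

P[1] = 0x6, P[2] = 0x3, P[3] = 0x1, P[4] = 0xD

P[1]: T = 0x8, S = E(K, T) = 0x4; 0x2 ⊕ 0x4 = 0x6.
P[2]: T = 0x9, S = E(K, T) = 0x5; 0x6 ⊕ 0x5 = 0x3.
P[3]: T = 0xA, S = E(K, T) = 0x6; 0x7 ⊕ 0x6 = 0x1.
P[4]: T = 0xB, S = E(K, T) = 0x7; 0xA ⊕ 0x7 = 0xD.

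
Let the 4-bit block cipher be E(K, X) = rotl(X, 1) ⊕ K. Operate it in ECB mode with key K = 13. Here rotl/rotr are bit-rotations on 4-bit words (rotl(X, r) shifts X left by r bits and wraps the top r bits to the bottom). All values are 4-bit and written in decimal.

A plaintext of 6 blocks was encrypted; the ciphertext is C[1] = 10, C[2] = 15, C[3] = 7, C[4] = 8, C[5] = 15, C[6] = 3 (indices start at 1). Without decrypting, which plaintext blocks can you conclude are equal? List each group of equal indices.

P[2] = P[5]

ECB encrypts each block independently with the same key, so equal ciphertext blocks imply equal plaintext blocks.
C[2] = C[5] = 15, so P[2] = P[5].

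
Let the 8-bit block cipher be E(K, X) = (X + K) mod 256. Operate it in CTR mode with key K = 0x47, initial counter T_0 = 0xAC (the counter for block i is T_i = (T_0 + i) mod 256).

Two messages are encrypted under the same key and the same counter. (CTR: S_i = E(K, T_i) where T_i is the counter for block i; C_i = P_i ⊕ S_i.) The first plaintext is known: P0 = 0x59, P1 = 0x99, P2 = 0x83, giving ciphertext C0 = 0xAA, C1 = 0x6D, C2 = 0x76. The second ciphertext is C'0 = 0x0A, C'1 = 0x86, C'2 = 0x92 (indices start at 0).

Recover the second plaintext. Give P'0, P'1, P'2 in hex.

In CTR with a reused counter, both messages share the same keystream S_i, so C_i ⊕ C'_i = P_i ⊕ P'_i and thus P'_i = P_i ⊕ C_i ⊕ C'_i.
P'0: 0x59 ⊕ 0xAA ⊕ 0x0A = 0xF9.
P'1: 0x99 ⊕ 0x6D ⊕ 0x86 = 0x72.
P'2: 0x83 ⊕ 0x76 ⊕ 0x92 = 0x67.

P'0 = 0xF9, P'1 = 0x72, P'2 = 0x67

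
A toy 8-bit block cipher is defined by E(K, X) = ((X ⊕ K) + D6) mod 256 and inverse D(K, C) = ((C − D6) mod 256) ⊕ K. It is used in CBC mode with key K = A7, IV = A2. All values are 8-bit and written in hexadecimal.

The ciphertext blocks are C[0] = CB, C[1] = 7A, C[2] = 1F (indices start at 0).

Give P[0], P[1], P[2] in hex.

CBC decryption: P_i = D(K, C_i) ⊕ C_{i−1}, with C_{−1} = IV.
P[0]: D(K, CB) = 52; 52 ⊕ A2 = F0.
P[1]: D(K, 7A) = 03; 03 ⊕ CB = C8.
P[2]: D(K, 1F) = EE; EE ⊕ 7A = 94.

P[0] = F0, P[1] = C8, P[2] = 94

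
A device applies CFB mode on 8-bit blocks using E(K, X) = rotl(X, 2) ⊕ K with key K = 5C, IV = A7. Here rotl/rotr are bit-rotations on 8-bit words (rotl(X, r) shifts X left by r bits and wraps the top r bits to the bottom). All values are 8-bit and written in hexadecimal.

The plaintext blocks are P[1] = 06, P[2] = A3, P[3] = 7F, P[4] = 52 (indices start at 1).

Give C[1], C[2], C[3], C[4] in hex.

CFB encryption: C_i = P_i ⊕ E(K, C_{i−1}), with C_{0} = IV.
C[1]: E(K, A7) = C2; 06 ⊕ C2 = C4.
C[2]: E(K, C4) = 4F; A3 ⊕ 4F = EC.
C[3]: E(K, EC) = EF; 7F ⊕ EF = 90.
C[4]: E(K, 90) = 1E; 52 ⊕ 1E = 4C.

C[1] = C4, C[2] = EC, C[3] = 90, C[4] = 4C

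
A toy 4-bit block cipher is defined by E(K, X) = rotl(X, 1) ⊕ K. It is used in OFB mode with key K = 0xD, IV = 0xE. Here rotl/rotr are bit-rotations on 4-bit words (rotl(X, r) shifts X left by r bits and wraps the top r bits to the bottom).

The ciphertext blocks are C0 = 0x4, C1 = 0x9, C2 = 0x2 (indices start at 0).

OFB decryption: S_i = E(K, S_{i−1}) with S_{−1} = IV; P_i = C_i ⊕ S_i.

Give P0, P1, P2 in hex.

P0 = 0x4, P1 = 0x4, P2 = 0x4

P0: S = E(K, 0xE) = 0x0; 0x4 ⊕ 0x0 = 0x4.
P1: S = E(K, 0x0) = 0xD; 0x9 ⊕ 0xD = 0x4.
P2: S = E(K, 0xD) = 0x6; 0x2 ⊕ 0x6 = 0x4.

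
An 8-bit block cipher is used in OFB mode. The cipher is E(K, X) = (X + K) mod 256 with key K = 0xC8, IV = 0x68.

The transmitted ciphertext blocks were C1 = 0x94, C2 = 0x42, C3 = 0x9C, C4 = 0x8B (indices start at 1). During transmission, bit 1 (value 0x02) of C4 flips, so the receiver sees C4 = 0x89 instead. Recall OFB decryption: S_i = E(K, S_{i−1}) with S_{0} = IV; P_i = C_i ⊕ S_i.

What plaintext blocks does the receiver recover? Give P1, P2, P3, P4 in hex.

P1 = 0xA4, P2 = 0xBA, P3 = 0x5C, P4 = 0x01

Only C4 changed, to 0x89. In OFB, a change in C_i flips the same bit in P_i only; the keystream is unaffected. Decrypting the received ciphertext:
P1: S = E(K, 0x68) = 0x30; 0x94 ⊕ 0x30 = 0xA4.
P2: S = E(K, 0x30) = 0xF8; 0x42 ⊕ 0xF8 = 0xBA.
P3: S = E(K, 0xF8) = 0xC0; 0x9C ⊕ 0xC0 = 0x5C.
P4: S = E(K, 0xC0) = 0x88; 0x89 ⊕ 0x88 = 0x01.
Blocks that differ from the original plaintext: P4.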